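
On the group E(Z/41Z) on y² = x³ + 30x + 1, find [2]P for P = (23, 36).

(13, 28)

tangent at (23, 36): λ = (3·23² + 30)/(2·36) ≡ 18/31. 31⁻¹ ≡ 4 (mod 41), so λ ≡ 18·4 ≡ 31.
  x = λ² - 23 - 23 = 961 - 46 ≡ 13; y = λ·(23 - 13) - 36 ≡ 28. → (13, 28)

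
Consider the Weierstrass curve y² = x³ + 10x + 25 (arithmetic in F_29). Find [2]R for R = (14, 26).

tangent at (14, 26): λ = (3·14² + 10)/(2·26) ≡ 18/23. 23⁻¹ ≡ 24 (mod 29), so λ ≡ 18·24 ≡ 26.
  x = λ² - 14 - 14 = 676 - 28 ≡ 10; y = λ·(14 - 10) - 26 ≡ 20. → (10, 20)

(10, 20)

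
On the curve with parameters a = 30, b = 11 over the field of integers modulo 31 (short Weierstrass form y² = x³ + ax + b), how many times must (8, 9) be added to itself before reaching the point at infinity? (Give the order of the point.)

4

2P: tangent at (8, 9): λ = (3·8² + 30)/(2·9) ≡ 5/18. 18⁻¹ ≡ 19 (mod 31) since 18·19 = 342 ≡ 1, so λ ≡ 5·19 ≡ 2.
  x = λ² - 8 - 8 = 4 - 16 ≡ 19; y = λ·(8 - 19) - 9 ≡ 0. → (19, 0)
3P: (19, 0) + (8, 9). λ = (9 - 0)/(8 - 19) ≡ 9/20 mod 31. 20⁻¹ ≡ 14 (mod 31) since 20·14 = 280 ≡ 1, so λ ≡ 2.
  x = λ² - 19 - 8 = 4 - 27 ≡ 8; y = λ·(19 - 8) - 0 ≡ 22. → (8, 22)
4P: (8, 22) + (8, 9): same x and y₁ ≡ -y₂, so the sum is the point at infinity.
4P = the point at infinity, so the order is 4.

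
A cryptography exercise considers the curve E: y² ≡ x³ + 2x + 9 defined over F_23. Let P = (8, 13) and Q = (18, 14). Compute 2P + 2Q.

(18, 9)

First 2P:
Repeated addition: build up to 2P.
2P: tangent at (8, 13): λ = (3·8² + 2)/(2·13) ≡ 10/3. 3⁻¹ ≡ 8 (mod 23) since 3·8 = 24 ≡ 1, so λ ≡ 10·8 ≡ 11.
  x = λ² - 8 - 8 = 121 - 16 ≡ 13; y = λ·(8 - 13) - 13 ≡ 1. → (13, 1)
2P = (13, 1).
Next 2Q:
Repeated addition: build up to 2Q.
2Q: tangent at (18, 14): λ = (3·18² + 2)/(2·14) ≡ 8/5. 5⁻¹ ≡ 14 (mod 23), so λ ≡ 8·14 ≡ 20.
  x = λ² - 18 - 18 = 400 - 36 ≡ 19; y = λ·(18 - 19) - 14 ≡ 12. → (19, 12)
2Q = (19, 12).
Finally 2P + 2Q:
(13, 1) + (19, 12). λ = (12 - 1)/(19 - 13) ≡ 11/6 mod 23. 6⁻¹ ≡ 4 (mod 23) since 6·4 = 24 ≡ 1, so λ ≡ 21.
  x = λ² - 13 - 19 = 441 - 32 ≡ 18; y = λ·(13 - 18) - 1 ≡ 9. → (18, 9)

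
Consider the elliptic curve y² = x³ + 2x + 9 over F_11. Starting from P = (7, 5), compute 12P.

Double-and-add on 12 = (1100)₂. Start with P = (7, 5) for the leading 1-bit.
double: tangent at (7, 5): λ = (3·7² + 2)/(2·5) ≡ 6/10. 10⁻¹ ≡ 10 (mod 11), so λ ≡ 6·10 ≡ 5.
  x = λ² - 7 - 7 = 25 - 14 ≡ 0; y = λ·(7 - 0) - 5 ≡ 8. → (0, 8)
add P: (0, 8) + (7, 5). λ = (5 - 8)/(7 - 0) ≡ 8/7 mod 11. 7⁻¹ ≡ 8 (mod 11) since 7·8 = 56 ≡ 1, so λ ≡ 9.
  x = λ² - 0 - 7 = 81 - 7 ≡ 8; y = λ·(0 - 8) - 8 ≡ 8. → (8, 8)
double: tangent at (8, 8): λ = (3·8² + 2)/(2·8) ≡ 7/5. 5⁻¹ ≡ 9 (mod 11), so λ ≡ 7·9 ≡ 8.
  x = λ² - 8 - 8 = 64 - 16 ≡ 4; y = λ·(8 - 4) - 8 ≡ 2. → (4, 2)
double: tangent at (4, 2): λ = (3·4² + 2)/(2·2) ≡ 6/4. 4⁻¹ ≡ 3 (mod 11) since 4·3 = 12 ≡ 1, so λ ≡ 6·3 ≡ 7.
  x = λ² - 4 - 4 = 49 - 8 ≡ 8; y = λ·(4 - 8) - 2 ≡ 3. → (8, 3)

(8, 3)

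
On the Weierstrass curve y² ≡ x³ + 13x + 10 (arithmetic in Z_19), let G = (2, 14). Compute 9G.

Repeated addition: build up to 9G.
2G: tangent at (2, 14): λ = (3·2² + 13)/(2·14) ≡ 6/9. 9⁻¹ ≡ 17 (mod 19) since 9·17 = 153 ≡ 1, so λ ≡ 6·17 ≡ 7.
  x = λ² - 2 - 2 = 49 - 4 ≡ 7; y = λ·(2 - 7) - 14 ≡ 8. → (7, 8)
3G: (7, 8) + (2, 14). λ = (14 - 8)/(2 - 7) ≡ 6/14 mod 19. 14⁻¹ ≡ 15 (mod 19), so λ ≡ 14.
  x = λ² - 7 - 2 = 196 - 9 ≡ 16; y = λ·(7 - 16) - 8 ≡ 18. → (16, 18)
4G: (16, 18) + (2, 14). λ = (14 - 18)/(2 - 16) ≡ 15/5 mod 19. 5⁻¹ ≡ 4 (mod 19), so λ ≡ 3.
  x = λ² - 16 - 2 = 9 - 18 ≡ 10; y = λ·(16 - 10) - 18 ≡ 0. → (10, 0)
5G: (10, 0) + (2, 14). λ = (14 - 0)/(2 - 10) ≡ 14/11 mod 19. 11⁻¹ ≡ 7 (mod 19) since 11·7 = 77 ≡ 1, so λ ≡ 3.
  x = λ² - 10 - 2 = 9 - 12 ≡ 16; y = λ·(10 - 16) - 0 ≡ 1. → (16, 1)
6G: (16, 1) + (2, 14). λ = (14 - 1)/(2 - 16) ≡ 13/5 mod 19. 5⁻¹ ≡ 4 (mod 19), so λ ≡ 14.
  x = λ² - 16 - 2 = 196 - 18 ≡ 7; y = λ·(16 - 7) - 1 ≡ 11. → (7, 11)
7G: (7, 11) + (2, 14). λ = (14 - 11)/(2 - 7) ≡ 3/14 mod 19. 14⁻¹ ≡ 15 (mod 19), so λ ≡ 7.
  x = λ² - 7 - 2 = 49 - 9 ≡ 2; y = λ·(7 - 2) - 11 ≡ 5. → (2, 5)
8G: (2, 5) + (2, 14): same x and y₁ ≡ -y₂, so the sum is ∞.
9G: ∞ + (2, 14) = (2, 14) (identity).

(2, 14)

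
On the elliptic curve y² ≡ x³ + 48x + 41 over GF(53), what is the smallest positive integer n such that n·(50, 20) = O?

2P: tangent at (50, 20): λ = (3·50² + 48)/(2·20) ≡ 22/40. 40⁻¹ ≡ 4 (mod 53) since 40·4 = 160 ≡ 1, so λ ≡ 22·4 ≡ 35.
  x = λ² - 50 - 50 = 1225 - 100 ≡ 12; y = λ·(50 - 12) - 20 ≡ 38. → (12, 38)
3P: (12, 38) + (50, 20). λ = (20 - 38)/(50 - 12) ≡ 35/38 mod 53. 38⁻¹ ≡ 7 (mod 53), so λ ≡ 33.
  x = λ² - 12 - 50 = 1089 - 62 ≡ 20; y = λ·(12 - 20) - 38 ≡ 16. → (20, 16)
4P: (20, 16) + (50, 20). λ = (20 - 16)/(50 - 20) ≡ 4/30 mod 53. 30⁻¹ ≡ 23 (mod 53) since 30·23 = 690 ≡ 1, so λ ≡ 39.
  x = λ² - 20 - 50 = 1521 - 70 ≡ 20; y = λ·(20 - 20) - 16 ≡ 37. → (20, 37)
5P: (20, 37) + (50, 20). λ = (20 - 37)/(50 - 20) ≡ 36/30 mod 53. 30⁻¹ ≡ 23 (mod 53) since 30·23 = 690 ≡ 1, so λ ≡ 33.
  x = λ² - 20 - 50 = 1089 - 70 ≡ 12; y = λ·(20 - 12) - 37 ≡ 15. → (12, 15)
6P: (12, 15) + (50, 20). λ = (20 - 15)/(50 - 12) ≡ 5/38 mod 53. 38⁻¹ ≡ 7 (mod 53), so λ ≡ 35.
  x = λ² - 12 - 50 = 1225 - 62 ≡ 50; y = λ·(12 - 50) - 15 ≡ 33. → (50, 33)
7P: (50, 33) + (50, 20): same x and y₁ ≡ -y₂, so the sum is O.
7P = O, so the order is 7.

7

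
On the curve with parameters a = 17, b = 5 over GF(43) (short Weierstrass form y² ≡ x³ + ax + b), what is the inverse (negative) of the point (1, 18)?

(1, 25)

-(1, 18) = (1, -18 mod 43) = (1, 25).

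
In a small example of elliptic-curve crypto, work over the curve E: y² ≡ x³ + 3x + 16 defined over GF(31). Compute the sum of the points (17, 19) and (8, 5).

(17, 19) + (8, 5). λ = (5 - 19)/(8 - 17) ≡ 17/22 mod 31. 22⁻¹ ≡ 24 (mod 31) since 22·24 = 528 ≡ 1, so λ ≡ 5.
  x = λ² - 17 - 8 = 25 - 25 ≡ 0; y = λ·(17 - 0) - 19 ≡ 4. → (0, 4)

(0, 4)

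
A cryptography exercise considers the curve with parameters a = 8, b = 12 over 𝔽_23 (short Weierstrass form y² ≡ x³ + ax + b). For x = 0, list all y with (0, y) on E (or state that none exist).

9, 14

x³ + 8x + 12 = 12 ≡ 12 (mod 23).
Square roots of 12 mod 23: 9 and 14 (since 9² = 81 ≡ 12).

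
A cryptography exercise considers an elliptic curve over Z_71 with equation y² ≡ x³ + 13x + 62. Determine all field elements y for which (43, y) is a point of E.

x³ + 13x + 62 = 80128 ≡ 40 (mod 71).
Square roots of 40 mod 71: 18 and 53 (since 18² = 324 ≡ 40).

18, 53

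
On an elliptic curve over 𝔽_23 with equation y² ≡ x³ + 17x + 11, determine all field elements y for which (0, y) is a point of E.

x³ + 17x + 11 = 11 ≡ 11 (mod 23).
11 is a non-residue mod 23; no y exists.

none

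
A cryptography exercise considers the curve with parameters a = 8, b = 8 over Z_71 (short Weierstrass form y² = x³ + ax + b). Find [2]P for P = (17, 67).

tangent at (17, 67): λ = (3·17² + 8)/(2·67) ≡ 23/63. 63⁻¹ ≡ 62 (mod 71) since 63·62 = 3906 ≡ 1, so λ ≡ 23·62 ≡ 6.
  x = λ² - 17 - 17 = 36 - 34 ≡ 2; y = λ·(17 - 2) - 67 ≡ 23. → (2, 23)

(2, 23)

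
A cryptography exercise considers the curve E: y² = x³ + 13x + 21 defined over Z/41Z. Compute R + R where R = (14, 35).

tangent at (14, 35): λ = (3·14² + 13)/(2·35) ≡ 27/29. 29⁻¹ ≡ 17 (mod 41), so λ ≡ 27·17 ≡ 8.
  x = λ² - 14 - 14 = 64 - 28 ≡ 36; y = λ·(14 - 36) - 35 ≡ 35. → (36, 35)

(36, 35)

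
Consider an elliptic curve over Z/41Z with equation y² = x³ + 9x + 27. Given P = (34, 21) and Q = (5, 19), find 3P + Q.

(39, 1)

First 3P:
Repeated addition: build up to 3P.
2P: tangent at (34, 21): λ = (3·34² + 9)/(2·21) ≡ 33/1. 1⁻¹ ≡ 1 (mod 41), so λ ≡ 33·1 ≡ 33.
  x = λ² - 34 - 34 = 1089 - 68 ≡ 37; y = λ·(34 - 37) - 21 ≡ 3. → (37, 3)
3P: (37, 3) + (34, 21). λ = (21 - 3)/(34 - 37) ≡ 18/38 mod 41. 38⁻¹ ≡ 27 (mod 41), so λ ≡ 35.
  x = λ² - 37 - 34 = 1225 - 71 ≡ 6; y = λ·(37 - 6) - 3 ≡ 16. → (6, 16)
3P = (6, 16).
Finally 3P + Q:
(6, 16) + (5, 19). λ = (19 - 16)/(5 - 6) ≡ 3/40 mod 41. 40⁻¹ ≡ 40 (mod 41), so λ ≡ 38.
  x = λ² - 6 - 5 = 1444 - 11 ≡ 39; y = λ·(6 - 39) - 16 ≡ 1. → (39, 1)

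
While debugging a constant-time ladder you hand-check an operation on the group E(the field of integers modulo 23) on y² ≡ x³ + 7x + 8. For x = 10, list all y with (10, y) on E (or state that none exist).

x³ + 7x + 8 = 1078 ≡ 20 (mod 23).
20 is a non-residue mod 23; no y exists.

none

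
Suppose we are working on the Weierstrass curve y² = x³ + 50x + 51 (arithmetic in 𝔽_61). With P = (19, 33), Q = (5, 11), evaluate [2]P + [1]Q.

First 2P:
Repeated addition: build up to 2P.
2P: tangent at (19, 33): λ = (3·19² + 50)/(2·33) ≡ 35/5. 5⁻¹ ≡ 49 (mod 61) since 5·49 = 245 ≡ 1, so λ ≡ 35·49 ≡ 7.
  x = λ² - 19 - 19 = 49 - 38 ≡ 11; y = λ·(19 - 11) - 33 ≡ 23. → (11, 23)
2P = (11, 23).
Finally 2P + Q:
(11, 23) + (5, 11). λ = (11 - 23)/(5 - 11) ≡ 49/55 mod 61. 55⁻¹ ≡ 10 (mod 61), so λ ≡ 2.
  x = λ² - 11 - 5 = 4 - 16 ≡ 49; y = λ·(11 - 49) - 23 ≡ 23. → (49, 23)

(49, 23)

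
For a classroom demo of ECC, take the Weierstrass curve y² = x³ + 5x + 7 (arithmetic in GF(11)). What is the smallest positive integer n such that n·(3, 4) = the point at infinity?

2P: tangent at (3, 4): λ = (3·3² + 5)/(2·4) ≡ 10/8. 8⁻¹ ≡ 7 (mod 11) since 8·7 = 56 ≡ 1, so λ ≡ 10·7 ≡ 4.
  x = λ² - 3 - 3 = 16 - 6 ≡ 10; y = λ·(3 - 10) - 4 ≡ 1. → (10, 1)
3P: (10, 1) + (3, 4). λ = (4 - 1)/(3 - 10) ≡ 3/4 mod 11. 4⁻¹ ≡ 3 (mod 11), so λ ≡ 9.
  x = λ² - 10 - 3 = 81 - 13 ≡ 2; y = λ·(10 - 2) - 1 ≡ 5. → (2, 5)
4P: (2, 5) + (3, 4). λ = (4 - 5)/(3 - 2) ≡ 10/1 mod 11. 1⁻¹ ≡ 1 (mod 11), so λ ≡ 10.
  x = λ² - 2 - 3 = 100 - 5 ≡ 7; y = λ·(2 - 7) - 5 ≡ 0. → (7, 0)
5P: (7, 0) + (3, 4). λ = (4 - 0)/(3 - 7) ≡ 4/7 mod 11. 7⁻¹ ≡ 8 (mod 11) since 7·8 = 56 ≡ 1, so λ ≡ 10.
  x = λ² - 7 - 3 = 100 - 10 ≡ 2; y = λ·(7 - 2) - 0 ≡ 6. → (2, 6)
6P: (2, 6) + (3, 4). λ = (4 - 6)/(3 - 2) ≡ 9/1 mod 11. 1⁻¹ ≡ 1 (mod 11), so λ ≡ 9.
  x = λ² - 2 - 3 = 81 - 5 ≡ 10; y = λ·(2 - 10) - 6 ≡ 10. → (10, 10)
7P: (10, 10) + (3, 4). λ = (4 - 10)/(3 - 10) ≡ 5/4 mod 11. 4⁻¹ ≡ 3 (mod 11), so λ ≡ 4.
  x = λ² - 10 - 3 = 16 - 13 ≡ 3; y = λ·(10 - 3) - 10 ≡ 7. → (3, 7)
8P: (3, 7) + (3, 4): same x and y₁ ≡ -y₂, so the sum is the point at infinity.
8P = the point at infinity, so the order is 8.

8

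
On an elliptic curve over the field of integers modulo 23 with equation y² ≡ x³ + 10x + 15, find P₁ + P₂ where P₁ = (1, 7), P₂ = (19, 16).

(9, 12)

(1, 7) + (19, 16). λ = (16 - 7)/(19 - 1) ≡ 9/18 mod 23. 18⁻¹ ≡ 9 (mod 23), so λ ≡ 12.
  x = λ² - 1 - 19 = 144 - 20 ≡ 9; y = λ·(1 - 9) - 7 ≡ 12. → (9, 12)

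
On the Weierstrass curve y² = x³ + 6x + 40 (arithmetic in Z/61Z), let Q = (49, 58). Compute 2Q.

tangent at (49, 58): λ = (3·49² + 6)/(2·58) ≡ 11/55. 55⁻¹ ≡ 10 (mod 61), so λ ≡ 11·10 ≡ 49.
  x = λ² - 49 - 49 = 2401 - 98 ≡ 46; y = λ·(49 - 46) - 58 ≡ 28. → (46, 28)

(46, 28)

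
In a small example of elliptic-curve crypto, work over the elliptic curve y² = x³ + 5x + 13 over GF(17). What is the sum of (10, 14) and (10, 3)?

O

The two points share x = 10 and their y-coordinates satisfy 14 + 3 ≡ 0 (mod 17), so they are inverses. Their sum is ∞.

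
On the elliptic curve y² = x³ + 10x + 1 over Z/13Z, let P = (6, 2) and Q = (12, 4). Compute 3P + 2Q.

(11, 8)

First 3P:
Repeated addition: build up to 3P.
2P: tangent at (6, 2): λ = (3·6² + 10)/(2·2) ≡ 1/4. 4⁻¹ ≡ 10 (mod 13) since 4·10 = 40 ≡ 1, so λ ≡ 1·10 ≡ 10.
  x = λ² - 6 - 6 = 100 - 12 ≡ 10; y = λ·(6 - 10) - 2 ≡ 10. → (10, 10)
3P: (10, 10) + (6, 2). λ = (2 - 10)/(6 - 10) ≡ 5/9 mod 13. 9⁻¹ ≡ 3 (mod 13) since 9·3 = 27 ≡ 1, so λ ≡ 2.
  x = λ² - 10 - 6 = 4 - 16 ≡ 1; y = λ·(10 - 1) - 10 ≡ 8. → (1, 8)
3P = (1, 8).
Next 2Q:
Repeated addition: build up to 2Q.
2Q: tangent at (12, 4): λ = (3·12² + 10)/(2·4) ≡ 0/8. 8⁻¹ ≡ 5 (mod 13), so λ ≡ 0·5 ≡ 0.
  x = λ² - 12 - 12 = 0 - 24 ≡ 2; y = λ·(12 - 2) - 4 ≡ 9. → (2, 9)
2Q = (2, 9).
Finally 3P + 2Q:
(1, 8) + (2, 9). λ = (9 - 8)/(2 - 1) ≡ 1/1 mod 13. 1⁻¹ ≡ 1 (mod 13) since 1·1 = 1 ≡ 1, so λ ≡ 1.
  x = λ² - 1 - 2 = 1 - 3 ≡ 11; y = λ·(1 - 11) - 8 ≡ 8. → (11, 8)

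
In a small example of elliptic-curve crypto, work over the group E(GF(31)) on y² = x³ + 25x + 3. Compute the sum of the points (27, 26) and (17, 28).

(27, 26) + (17, 28). λ = (28 - 26)/(17 - 27) ≡ 2/21 mod 31. 21⁻¹ ≡ 3 (mod 31), so λ ≡ 6.
  x = λ² - 27 - 17 = 36 - 44 ≡ 23; y = λ·(27 - 23) - 26 ≡ 29. → (23, 29)

(23, 29)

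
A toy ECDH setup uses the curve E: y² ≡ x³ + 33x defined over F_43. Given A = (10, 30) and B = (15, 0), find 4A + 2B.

(21, 35)

First 4A:
Repeated addition: build up to 4A.
2A: tangent at (10, 30): λ = (3·10² + 33)/(2·30) ≡ 32/17. 17⁻¹ ≡ 38 (mod 43), so λ ≡ 32·38 ≡ 12.
  x = λ² - 10 - 10 = 144 - 20 ≡ 38; y = λ·(10 - 38) - 30 ≡ 21. → (38, 21)
3A: (38, 21) + (10, 30). λ = (30 - 21)/(10 - 38) ≡ 9/15 mod 43. 15⁻¹ ≡ 23 (mod 43) since 15·23 = 345 ≡ 1, so λ ≡ 35.
  x = λ² - 38 - 10 = 1225 - 48 ≡ 16; y = λ·(38 - 16) - 21 ≡ 18. → (16, 18)
4A: (16, 18) + (10, 30). λ = (30 - 18)/(10 - 16) ≡ 12/37 mod 43. 37⁻¹ ≡ 7 (mod 43) since 37·7 = 259 ≡ 1, so λ ≡ 41.
  x = λ² - 16 - 10 = 1681 - 26 ≡ 21; y = λ·(16 - 21) - 18 ≡ 35. → (21, 35)
4A = (21, 35).
Next 2B:
Repeated addition: build up to 2B.
2B: (15, 0) + (15, 0): same x and y₁ ≡ -y₂, so the sum is O.
2B = O.
Finally 4A + 2B:
(21, 35) + O = (21, 35) (identity).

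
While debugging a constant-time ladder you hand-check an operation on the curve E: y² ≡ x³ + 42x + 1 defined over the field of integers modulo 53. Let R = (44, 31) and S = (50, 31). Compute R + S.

(12, 22)

(44, 31) + (50, 31). λ = (31 - 31)/(50 - 44) ≡ 0/6 mod 53. 6⁻¹ ≡ 9 (mod 53), so λ ≡ 0.
  x = λ² - 44 - 50 = 0 - 94 ≡ 12; y = λ·(44 - 12) - 31 ≡ 22. → (12, 22)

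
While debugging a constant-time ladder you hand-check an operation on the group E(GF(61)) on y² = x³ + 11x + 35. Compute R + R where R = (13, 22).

tangent at (13, 22): λ = (3·13² + 11)/(2·22) ≡ 30/44. 44⁻¹ ≡ 43 (mod 61) since 44·43 = 1892 ≡ 1, so λ ≡ 30·43 ≡ 9.
  x = λ² - 13 - 13 = 81 - 26 ≡ 55; y = λ·(13 - 55) - 22 ≡ 27. → (55, 27)

(55, 27)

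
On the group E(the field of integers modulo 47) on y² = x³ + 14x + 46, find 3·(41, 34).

(8, 24)

Write Q = (41, 34).
Repeated addition: build up to 3Q.
2Q: tangent at (41, 34): λ = (3·41² + 14)/(2·34) ≡ 28/21. 21⁻¹ ≡ 9 (mod 47) since 21·9 = 189 ≡ 1, so λ ≡ 28·9 ≡ 17.
  x = λ² - 41 - 41 = 289 - 82 ≡ 19; y = λ·(41 - 19) - 34 ≡ 11. → (19, 11)
3Q: (19, 11) + (41, 34). λ = (34 - 11)/(41 - 19) ≡ 23/22 mod 47. 22⁻¹ ≡ 15 (mod 47), so λ ≡ 16.
  x = λ² - 19 - 41 = 256 - 60 ≡ 8; y = λ·(19 - 8) - 11 ≡ 24. → (8, 24)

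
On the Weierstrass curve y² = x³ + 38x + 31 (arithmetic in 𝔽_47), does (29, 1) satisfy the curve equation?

y² = 1² ≡ 1; x³ + 38x + 31 = 25522 ≡ 1 (mod 47). 1 = 1.

yes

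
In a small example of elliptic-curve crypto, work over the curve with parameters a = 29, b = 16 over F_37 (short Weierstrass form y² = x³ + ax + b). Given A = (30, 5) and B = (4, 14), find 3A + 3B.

First 3A:
Repeated addition: build up to 3A.
2A: tangent at (30, 5): λ = (3·30² + 29)/(2·5) ≡ 28/10. 10⁻¹ ≡ 26 (mod 37), so λ ≡ 28·26 ≡ 25.
  x = λ² - 30 - 30 = 625 - 60 ≡ 10; y = λ·(30 - 10) - 5 ≡ 14. → (10, 14)
3A: (10, 14) + (30, 5). λ = (5 - 14)/(30 - 10) ≡ 28/20 mod 37. 20⁻¹ ≡ 13 (mod 37), so λ ≡ 31.
  x = λ² - 10 - 30 = 961 - 40 ≡ 33; y = λ·(10 - 33) - 14 ≡ 13. → (33, 13)
3A = (33, 13).
Next 3B:
Repeated addition: build up to 3B.
2B: tangent at (4, 14): λ = (3·4² + 29)/(2·14) ≡ 3/28. 28⁻¹ ≡ 4 (mod 37) since 28·4 = 112 ≡ 1, so λ ≡ 3·4 ≡ 12.
  x = λ² - 4 - 4 = 144 - 8 ≡ 25; y = λ·(4 - 25) - 14 ≡ 30. → (25, 30)
3B: (25, 30) + (4, 14). λ = (14 - 30)/(4 - 25) ≡ 21/16 mod 37. 16⁻¹ ≡ 7 (mod 37), so λ ≡ 36.
  x = λ² - 25 - 4 = 1296 - 29 ≡ 9; y = λ·(25 - 9) - 30 ≡ 28. → (9, 28)
3B = (9, 28).
Finally 3A + 3B:
(33, 13) + (9, 28). λ = (28 - 13)/(9 - 33) ≡ 15/13 mod 37. 13⁻¹ ≡ 20 (mod 37), so λ ≡ 4.
  x = λ² - 33 - 9 = 16 - 42 ≡ 11; y = λ·(33 - 11) - 13 ≡ 1. → (11, 1)

(11, 1)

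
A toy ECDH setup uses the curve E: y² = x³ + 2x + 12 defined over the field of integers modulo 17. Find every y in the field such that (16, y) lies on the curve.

3, 14

x³ + 2x + 12 = 4140 ≡ 9 (mod 17).
Square roots of 9 mod 17: 3 and 14 (since 3² = 9 ≡ 9).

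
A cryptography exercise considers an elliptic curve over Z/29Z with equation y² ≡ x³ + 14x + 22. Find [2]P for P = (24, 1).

tangent at (24, 1): λ = (3·24² + 14)/(2·1) ≡ 2/2. 2⁻¹ ≡ 15 (mod 29) since 2·15 = 30 ≡ 1, so λ ≡ 2·15 ≡ 1.
  x = λ² - 24 - 24 = 1 - 48 ≡ 11; y = λ·(24 - 11) - 1 ≡ 12. → (11, 12)

(11, 12)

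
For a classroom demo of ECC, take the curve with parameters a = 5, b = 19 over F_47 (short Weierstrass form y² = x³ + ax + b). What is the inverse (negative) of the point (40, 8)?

(40, 39)

-(40, 8) = (40, -8 mod 47) = (40, 39).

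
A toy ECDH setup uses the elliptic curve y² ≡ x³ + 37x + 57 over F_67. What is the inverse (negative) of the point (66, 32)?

(66, 35)

-(66, 32) = (66, -32 mod 67) = (66, 35).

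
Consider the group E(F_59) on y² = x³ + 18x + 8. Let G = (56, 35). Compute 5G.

(16, 12)

Repeated addition: build up to 5G.
2G: tangent at (56, 35): λ = (3·56² + 18)/(2·35) ≡ 45/11. 11⁻¹ ≡ 43 (mod 59), so λ ≡ 45·43 ≡ 47.
  x = λ² - 56 - 56 = 2209 - 112 ≡ 32; y = λ·(56 - 32) - 35 ≡ 31. → (32, 31)
3G: (32, 31) + (56, 35). λ = (35 - 31)/(56 - 32) ≡ 4/24 mod 59. 24⁻¹ ≡ 32 (mod 59) since 24·32 = 768 ≡ 1, so λ ≡ 10.
  x = λ² - 32 - 56 = 100 - 88 ≡ 12; y = λ·(32 - 12) - 31 ≡ 51. → (12, 51)
4G: (12, 51) + (56, 35). λ = (35 - 51)/(56 - 12) ≡ 43/44 mod 59. 44⁻¹ ≡ 55 (mod 59), so λ ≡ 5.
  x = λ² - 12 - 56 = 25 - 68 ≡ 16; y = λ·(12 - 16) - 51 ≡ 47. → (16, 47)
5G: (16, 47) + (56, 35). λ = (35 - 47)/(56 - 16) ≡ 47/40 mod 59. 40⁻¹ ≡ 31 (mod 59), so λ ≡ 41.
  x = λ² - 16 - 56 = 1681 - 72 ≡ 16; y = λ·(16 - 16) - 47 ≡ 12. → (16, 12)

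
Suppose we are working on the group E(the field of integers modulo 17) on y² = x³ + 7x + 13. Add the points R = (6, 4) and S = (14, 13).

(15, 5)

(6, 4) + (14, 13). λ = (13 - 4)/(14 - 6) ≡ 9/8 mod 17. 8⁻¹ ≡ 15 (mod 17) since 8·15 = 120 ≡ 1, so λ ≡ 16.
  x = λ² - 6 - 14 = 256 - 20 ≡ 15; y = λ·(6 - 15) - 4 ≡ 5. → (15, 5)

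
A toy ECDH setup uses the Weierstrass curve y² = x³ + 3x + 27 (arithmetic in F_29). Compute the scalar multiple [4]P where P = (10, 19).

(13, 1)

Double-and-add on 4 = (100)₂. Start with P = (10, 19) for the leading 1-bit.
double: tangent at (10, 19): λ = (3·10² + 3)/(2·19) ≡ 13/9. 9⁻¹ ≡ 13 (mod 29), so λ ≡ 13·13 ≡ 24.
  x = λ² - 10 - 10 = 576 - 20 ≡ 5; y = λ·(10 - 5) - 19 ≡ 14. → (5, 14)
double: tangent at (5, 14): λ = (3·5² + 3)/(2·14) ≡ 20/28. 28⁻¹ ≡ 28 (mod 29) since 28·28 = 784 ≡ 1, so λ ≡ 20·28 ≡ 9.
  x = λ² - 5 - 5 = 81 - 10 ≡ 13; y = λ·(5 - 13) - 14 ≡ 1. → (13, 1)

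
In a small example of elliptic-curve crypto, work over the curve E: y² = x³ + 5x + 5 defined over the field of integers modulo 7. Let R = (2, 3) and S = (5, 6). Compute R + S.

(1, 5)

(2, 3) + (5, 6). λ = (6 - 3)/(5 - 2) ≡ 3/3 mod 7. 3⁻¹ ≡ 5 (mod 7) since 3·5 = 15 ≡ 1, so λ ≡ 1.
  x = λ² - 2 - 5 = 1 - 7 ≡ 1; y = λ·(2 - 1) - 3 ≡ 5. → (1, 5)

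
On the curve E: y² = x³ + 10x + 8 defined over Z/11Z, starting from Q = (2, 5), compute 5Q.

(7, 5)

Double-and-add on 5 = (101)₂. Start with Q = (2, 5) for the leading 1-bit.
double: tangent at (2, 5): λ = (3·2² + 10)/(2·5) ≡ 0/10. 10⁻¹ ≡ 10 (mod 11), so λ ≡ 0·10 ≡ 0.
  x = λ² - 2 - 2 = 0 - 4 ≡ 7; y = λ·(2 - 7) - 5 ≡ 6. → (7, 6)
double: tangent at (7, 6): λ = (3·7² + 10)/(2·6) ≡ 3/1. 1⁻¹ ≡ 1 (mod 11), so λ ≡ 3·1 ≡ 3.
  x = λ² - 7 - 7 = 9 - 14 ≡ 6; y = λ·(7 - 6) - 6 ≡ 8. → (6, 8)
add Q: (6, 8) + (2, 5). λ = (5 - 8)/(2 - 6) ≡ 8/7 mod 11. 7⁻¹ ≡ 8 (mod 11), so λ ≡ 9.
  x = λ² - 6 - 2 = 81 - 8 ≡ 7; y = λ·(6 - 7) - 8 ≡ 5. → (7, 5)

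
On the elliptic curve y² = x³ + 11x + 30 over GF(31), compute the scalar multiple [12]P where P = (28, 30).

Double-and-add on 12 = (1100)₂. Start with P = (28, 30) for the leading 1-bit.
double: tangent at (28, 30): λ = (3·28² + 11)/(2·30) ≡ 7/29. 29⁻¹ ≡ 15 (mod 31), so λ ≡ 7·15 ≡ 12.
  x = λ² - 28 - 28 = 144 - 56 ≡ 26; y = λ·(28 - 26) - 30 ≡ 25. → (26, 25)
add P: (26, 25) + (28, 30). λ = (30 - 25)/(28 - 26) ≡ 5/2 mod 31. 2⁻¹ ≡ 16 (mod 31) since 2·16 = 32 ≡ 1, so λ ≡ 18.
  x = λ² - 26 - 28 = 324 - 54 ≡ 22; y = λ·(26 - 22) - 25 ≡ 16. → (22, 16)
double: tangent at (22, 16): λ = (3·22² + 11)/(2·16) ≡ 6/1. 1⁻¹ ≡ 1 (mod 31) since 1·1 = 1 ≡ 1, so λ ≡ 6·1 ≡ 6.
  x = λ² - 22 - 22 = 36 - 44 ≡ 23; y = λ·(22 - 23) - 16 ≡ 9. → (23, 9)
double: tangent at (23, 9): λ = (3·23² + 11)/(2·9) ≡ 17/18. 18⁻¹ ≡ 19 (mod 31), so λ ≡ 17·19 ≡ 13.
  x = λ² - 23 - 23 = 169 - 46 ≡ 30; y = λ·(23 - 30) - 9 ≡ 24. → (30, 24)

(30, 24)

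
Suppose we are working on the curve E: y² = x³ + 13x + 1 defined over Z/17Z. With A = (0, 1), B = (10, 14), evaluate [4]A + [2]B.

First 4A:
Double-and-add on 4 = (100)₂. Start with A = (0, 1) for the leading 1-bit.
double: tangent at (0, 1): λ = (3·0² + 13)/(2·1) ≡ 13/2. 2⁻¹ ≡ 9 (mod 17), so λ ≡ 13·9 ≡ 15.
  x = λ² - 0 - 0 = 225 - 0 ≡ 4; y = λ·(0 - 4) - 1 ≡ 7. → (4, 7)
double: tangent at (4, 7): λ = (3·4² + 13)/(2·7) ≡ 10/14. 14⁻¹ ≡ 11 (mod 17), so λ ≡ 10·11 ≡ 8.
  x = λ² - 4 - 4 = 64 - 8 ≡ 5; y = λ·(4 - 5) - 7 ≡ 2. → (5, 2)
4A = (5, 2).
Next 2B:
Repeated addition: build up to 2B.
2B: tangent at (10, 14): λ = (3·10² + 13)/(2·14) ≡ 7/11. 11⁻¹ ≡ 14 (mod 17) since 11·14 = 154 ≡ 1, so λ ≡ 7·14 ≡ 13.
  x = λ² - 10 - 10 = 169 - 20 ≡ 13; y = λ·(10 - 13) - 14 ≡ 15. → (13, 15)
2B = (13, 15).
Finally 4A + 2B:
(5, 2) + (13, 15). λ = (15 - 2)/(13 - 5) ≡ 13/8 mod 17. 8⁻¹ ≡ 15 (mod 17), so λ ≡ 8.
  x = λ² - 5 - 13 = 64 - 18 ≡ 12; y = λ·(5 - 12) - 2 ≡ 10. → (12, 10)

(12, 10)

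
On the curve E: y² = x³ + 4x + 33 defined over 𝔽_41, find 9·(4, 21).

Write G = (4, 21).
Double-and-add on 9 = (1001)₂. Start with G = (4, 21) for the leading 1-bit.
double: tangent at (4, 21): λ = (3·4² + 4)/(2·21) ≡ 11/1. 1⁻¹ ≡ 1 (mod 41), so λ ≡ 11·1 ≡ 11.
  x = λ² - 4 - 4 = 121 - 8 ≡ 31; y = λ·(4 - 31) - 21 ≡ 10. → (31, 10)
double: tangent at (31, 10): λ = (3·31² + 4)/(2·10) ≡ 17/20. 20⁻¹ ≡ 39 (mod 41) since 20·39 = 780 ≡ 1, so λ ≡ 17·39 ≡ 7.
  x = λ² - 31 - 31 = 49 - 62 ≡ 28; y = λ·(31 - 28) - 10 ≡ 11. → (28, 11)
double: tangent at (28, 11): λ = (3·28² + 4)/(2·11) ≡ 19/22. 22⁻¹ ≡ 28 (mod 41), so λ ≡ 19·28 ≡ 40.
  x = λ² - 28 - 28 = 1600 - 56 ≡ 27; y = λ·(28 - 27) - 11 ≡ 29. → (27, 29)
add G: (27, 29) + (4, 21). λ = (21 - 29)/(4 - 27) ≡ 33/18 mod 41. 18⁻¹ ≡ 16 (mod 41), so λ ≡ 36.
  x = λ² - 27 - 4 = 1296 - 31 ≡ 35; y = λ·(27 - 35) - 29 ≡ 11. → (35, 11)

(35, 11)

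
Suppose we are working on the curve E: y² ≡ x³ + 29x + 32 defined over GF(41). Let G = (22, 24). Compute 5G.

(40, 17)

Double-and-add on 5 = (101)₂. Start with G = (22, 24) for the leading 1-bit.
double: tangent at (22, 24): λ = (3·22² + 29)/(2·24) ≡ 5/7. 7⁻¹ ≡ 6 (mod 41), so λ ≡ 5·6 ≡ 30.
  x = λ² - 22 - 22 = 900 - 44 ≡ 36; y = λ·(22 - 36) - 24 ≡ 7. → (36, 7)
double: tangent at (36, 7): λ = (3·36² + 29)/(2·7) ≡ 22/14. 14⁻¹ ≡ 3 (mod 41) since 14·3 = 42 ≡ 1, so λ ≡ 22·3 ≡ 25.
  x = λ² - 36 - 36 = 625 - 72 ≡ 20; y = λ·(36 - 20) - 7 ≡ 24. → (20, 24)
add G: (20, 24) + (22, 24). λ = (24 - 24)/(22 - 20) ≡ 0/2 mod 41. 2⁻¹ ≡ 21 (mod 41), so λ ≡ 0.
  x = λ² - 20 - 22 = 0 - 42 ≡ 40; y = λ·(20 - 40) - 24 ≡ 17. → (40, 17)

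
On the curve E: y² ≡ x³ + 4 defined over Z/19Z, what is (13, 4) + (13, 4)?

(9, 12)

tangent at (13, 4): λ = (3·13² + 0)/(2·4) ≡ 13/8. 8⁻¹ ≡ 12 (mod 19), so λ ≡ 13·12 ≡ 4.
  x = λ² - 13 - 13 = 16 - 26 ≡ 9; y = λ·(13 - 9) - 4 ≡ 12. → (9, 12)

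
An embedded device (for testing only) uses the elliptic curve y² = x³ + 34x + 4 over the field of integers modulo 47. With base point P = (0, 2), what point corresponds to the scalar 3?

(46, 4)

Repeated addition: build up to 3P.
2P: tangent at (0, 2): λ = (3·0² + 34)/(2·2) ≡ 34/4. 4⁻¹ ≡ 12 (mod 47) since 4·12 = 48 ≡ 1, so λ ≡ 34·12 ≡ 32.
  x = λ² - 0 - 0 = 1024 - 0 ≡ 37; y = λ·(0 - 37) - 2 ≡ 36. → (37, 36)
3P: (37, 36) + (0, 2). λ = (2 - 36)/(0 - 37) ≡ 13/10 mod 47. 10⁻¹ ≡ 33 (mod 47) since 10·33 = 330 ≡ 1, so λ ≡ 6.
  x = λ² - 37 - 0 = 36 - 37 ≡ 46; y = λ·(37 - 46) - 36 ≡ 4. → (46, 4)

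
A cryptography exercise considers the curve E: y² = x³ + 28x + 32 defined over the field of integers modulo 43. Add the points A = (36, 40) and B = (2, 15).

(36, 40) + (2, 15). λ = (15 - 40)/(2 - 36) ≡ 18/9 mod 43. 9⁻¹ ≡ 24 (mod 43), so λ ≡ 2.
  x = λ² - 36 - 2 = 4 - 38 ≡ 9; y = λ·(36 - 9) - 40 ≡ 14. → (9, 14)

(9, 14)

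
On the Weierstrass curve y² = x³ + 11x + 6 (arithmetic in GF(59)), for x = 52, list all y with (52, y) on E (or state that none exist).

x³ + 11x + 6 = 141186 ≡ 58 (mod 59).
58 is a non-residue mod 59; no y exists.

none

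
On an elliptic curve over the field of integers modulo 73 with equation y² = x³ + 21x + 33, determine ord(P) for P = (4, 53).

2P: tangent at (4, 53): λ = (3·4² + 21)/(2·53) ≡ 69/33. 33⁻¹ ≡ 31 (mod 73), so λ ≡ 69·31 ≡ 22.
  x = λ² - 4 - 4 = 484 - 8 ≡ 38; y = λ·(4 - 38) - 53 ≡ 2. → (38, 2)
3P: (38, 2) + (4, 53). λ = (53 - 2)/(4 - 38) ≡ 51/39 mod 73. 39⁻¹ ≡ 15 (mod 73), so λ ≡ 35.
  x = λ² - 38 - 4 = 1225 - 42 ≡ 15; y = λ·(38 - 15) - 2 ≡ 0. → (15, 0)
4P: (15, 0) + (4, 53). λ = (53 - 0)/(4 - 15) ≡ 53/62 mod 73. 62⁻¹ ≡ 53 (mod 73), so λ ≡ 35.
  x = λ² - 15 - 4 = 1225 - 19 ≡ 38; y = λ·(15 - 38) - 0 ≡ 71. → (38, 71)
5P: (38, 71) + (4, 53). λ = (53 - 71)/(4 - 38) ≡ 55/39 mod 73. 39⁻¹ ≡ 15 (mod 73) since 39·15 = 585 ≡ 1, so λ ≡ 22.
  x = λ² - 38 - 4 = 484 - 42 ≡ 4; y = λ·(38 - 4) - 71 ≡ 20. → (4, 20)
6P: (4, 20) + (4, 53): same x and y₁ ≡ -y₂, so the sum is the point at infinity.
6P = the point at infinity, so the order is 6.

6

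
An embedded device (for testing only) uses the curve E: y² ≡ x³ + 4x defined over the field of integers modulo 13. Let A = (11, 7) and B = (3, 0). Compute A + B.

(2, 9)

(11, 7) + (3, 0). λ = (0 - 7)/(3 - 11) ≡ 6/5 mod 13. 5⁻¹ ≡ 8 (mod 13) since 5·8 = 40 ≡ 1, so λ ≡ 9.
  x = λ² - 11 - 3 = 81 - 14 ≡ 2; y = λ·(11 - 2) - 7 ≡ 9. → (2, 9)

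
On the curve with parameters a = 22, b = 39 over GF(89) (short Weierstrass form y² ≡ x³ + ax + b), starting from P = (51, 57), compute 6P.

(7, 25)

Repeated addition: build up to 6P.
2P: tangent at (51, 57): λ = (3·51² + 22)/(2·57) ≡ 82/25. 25⁻¹ ≡ 57 (mod 89) since 25·57 = 1425 ≡ 1, so λ ≡ 82·57 ≡ 46.
  x = λ² - 51 - 51 = 2116 - 102 ≡ 56; y = λ·(51 - 56) - 57 ≡ 69. → (56, 69)
3P: (56, 69) + (51, 57). λ = (57 - 69)/(51 - 56) ≡ 77/84 mod 89. 84⁻¹ ≡ 71 (mod 89) since 84·71 = 5964 ≡ 1, so λ ≡ 38.
  x = λ² - 56 - 51 = 1444 - 107 ≡ 2; y = λ·(56 - 2) - 69 ≡ 25. → (2, 25)
4P: (2, 25) + (51, 57). λ = (57 - 25)/(51 - 2) ≡ 32/49 mod 89. 49⁻¹ ≡ 20 (mod 89), so λ ≡ 17.
  x = λ² - 2 - 51 = 289 - 53 ≡ 58; y = λ·(2 - 58) - 25 ≡ 2. → (58, 2)
5P: (58, 2) + (51, 57). λ = (57 - 2)/(51 - 58) ≡ 55/82 mod 89. 82⁻¹ ≡ 38 (mod 89), so λ ≡ 43.
  x = λ² - 58 - 51 = 1849 - 109 ≡ 49; y = λ·(58 - 49) - 2 ≡ 29. → (49, 29)
6P: (49, 29) + (51, 57). λ = (57 - 29)/(51 - 49) ≡ 28/2 mod 89. 2⁻¹ ≡ 45 (mod 89) since 2·45 = 90 ≡ 1, so λ ≡ 14.
  x = λ² - 49 - 51 = 196 - 100 ≡ 7; y = λ·(49 - 7) - 29 ≡ 25. → (7, 25)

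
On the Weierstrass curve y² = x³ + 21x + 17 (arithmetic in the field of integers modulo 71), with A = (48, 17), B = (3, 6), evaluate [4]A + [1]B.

(14, 59)

First 4A:
Repeated addition: build up to 4A.
2A: tangent at (48, 17): λ = (3·48² + 21)/(2·17) ≡ 46/34. 34⁻¹ ≡ 23 (mod 71), so λ ≡ 46·23 ≡ 64.
  x = λ² - 48 - 48 = 4096 - 96 ≡ 24; y = λ·(48 - 24) - 17 ≡ 28. → (24, 28)
3A: (24, 28) + (48, 17). λ = (17 - 28)/(48 - 24) ≡ 60/24 mod 71. 24⁻¹ ≡ 3 (mod 71), so λ ≡ 38.
  x = λ² - 24 - 48 = 1444 - 72 ≡ 23; y = λ·(24 - 23) - 28 ≡ 10. → (23, 10)
4A: (23, 10) + (48, 17). λ = (17 - 10)/(48 - 23) ≡ 7/25 mod 71. 25⁻¹ ≡ 54 (mod 71), so λ ≡ 23.
  x = λ² - 23 - 48 = 529 - 71 ≡ 32; y = λ·(23 - 32) - 10 ≡ 67. → (32, 67)
4A = (32, 67).
Finally 4A + B:
(32, 67) + (3, 6). λ = (6 - 67)/(3 - 32) ≡ 10/42 mod 71. 42⁻¹ ≡ 22 (mod 71), so λ ≡ 7.
  x = λ² - 32 - 3 = 49 - 35 ≡ 14; y = λ·(32 - 14) - 67 ≡ 59. → (14, 59)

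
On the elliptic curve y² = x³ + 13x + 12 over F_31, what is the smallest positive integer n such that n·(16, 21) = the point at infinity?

2P: tangent at (16, 21): λ = (3·16² + 13)/(2·21) ≡ 6/11. 11⁻¹ ≡ 17 (mod 31), so λ ≡ 6·17 ≡ 9.
  x = λ² - 16 - 16 = 81 - 32 ≡ 18; y = λ·(16 - 18) - 21 ≡ 23. → (18, 23)
3P: (18, 23) + (16, 21). λ = (21 - 23)/(16 - 18) ≡ 29/29 mod 31. 29⁻¹ ≡ 15 (mod 31), so λ ≡ 1.
  x = λ² - 18 - 16 = 1 - 34 ≡ 29; y = λ·(18 - 29) - 23 ≡ 28. → (29, 28)
4P: (29, 28) + (16, 21). λ = (21 - 28)/(16 - 29) ≡ 24/18 mod 31. 18⁻¹ ≡ 19 (mod 31), so λ ≡ 22.
  x = λ² - 29 - 16 = 484 - 45 ≡ 5; y = λ·(29 - 5) - 28 ≡ 4. → (5, 4)
5P: (5, 4) + (16, 21). λ = (21 - 4)/(16 - 5) ≡ 17/11 mod 31. 11⁻¹ ≡ 17 (mod 31), so λ ≡ 10.
  x = λ² - 5 - 16 = 100 - 21 ≡ 17; y = λ·(5 - 17) - 4 ≡ 0. → (17, 0)
6P: (17, 0) + (16, 21). λ = (21 - 0)/(16 - 17) ≡ 21/30 mod 31. 30⁻¹ ≡ 30 (mod 31), so λ ≡ 10.
  x = λ² - 17 - 16 = 100 - 33 ≡ 5; y = λ·(17 - 5) - 0 ≡ 27. → (5, 27)
7P: (5, 27) + (16, 21). λ = (21 - 27)/(16 - 5) ≡ 25/11 mod 31. 11⁻¹ ≡ 17 (mod 31) since 11·17 = 187 ≡ 1, so λ ≡ 22.
  x = λ² - 5 - 16 = 484 - 21 ≡ 29; y = λ·(5 - 29) - 27 ≡ 3. → (29, 3)
8P: (29, 3) + (16, 21). λ = (21 - 3)/(16 - 29) ≡ 18/18 mod 31. 18⁻¹ ≡ 19 (mod 31), so λ ≡ 1.
  x = λ² - 29 - 16 = 1 - 45 ≡ 18; y = λ·(29 - 18) - 3 ≡ 8. → (18, 8)
9P: (18, 8) + (16, 21). λ = (21 - 8)/(16 - 18) ≡ 13/29 mod 31. 29⁻¹ ≡ 15 (mod 31), so λ ≡ 9.
  x = λ² - 18 - 16 = 81 - 34 ≡ 16; y = λ·(18 - 16) - 8 ≡ 10. → (16, 10)
10P: (16, 10) + (16, 21): same x and y₁ ≡ -y₂, so the sum is the point at infinity.
10P = the point at infinity, so the order is 10.

10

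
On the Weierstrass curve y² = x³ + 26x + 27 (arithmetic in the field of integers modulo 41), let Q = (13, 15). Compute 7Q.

(25, 5)

Repeated addition: build up to 7Q.
2Q: tangent at (13, 15): λ = (3·13² + 26)/(2·15) ≡ 0/30. 30⁻¹ ≡ 26 (mod 41), so λ ≡ 0·26 ≡ 0.
  x = λ² - 13 - 13 = 0 - 26 ≡ 15; y = λ·(13 - 15) - 15 ≡ 26. → (15, 26)
3Q: (15, 26) + (13, 15). λ = (15 - 26)/(13 - 15) ≡ 30/39 mod 41. 39⁻¹ ≡ 20 (mod 41) since 39·20 = 780 ≡ 1, so λ ≡ 26.
  x = λ² - 15 - 13 = 676 - 28 ≡ 33; y = λ·(15 - 33) - 26 ≡ 39. → (33, 39)
4Q: (33, 39) + (13, 15). λ = (15 - 39)/(13 - 33) ≡ 17/21 mod 41. 21⁻¹ ≡ 2 (mod 41) since 21·2 = 42 ≡ 1, so λ ≡ 34.
  x = λ² - 33 - 13 = 1156 - 46 ≡ 3; y = λ·(33 - 3) - 39 ≡ 38. → (3, 38)
5Q: (3, 38) + (13, 15). λ = (15 - 38)/(13 - 3) ≡ 18/10 mod 41. 10⁻¹ ≡ 37 (mod 41), so λ ≡ 10.
  x = λ² - 3 - 13 = 100 - 16 ≡ 2; y = λ·(3 - 2) - 38 ≡ 13. → (2, 13)
6Q: (2, 13) + (13, 15). λ = (15 - 13)/(13 - 2) ≡ 2/11 mod 41. 11⁻¹ ≡ 15 (mod 41) since 11·15 = 165 ≡ 1, so λ ≡ 30.
  x = λ² - 2 - 13 = 900 - 15 ≡ 24; y = λ·(2 - 24) - 13 ≡ 24. → (24, 24)
7Q: (24, 24) + (13, 15). λ = (15 - 24)/(13 - 24) ≡ 32/30 mod 41. 30⁻¹ ≡ 26 (mod 41), so λ ≡ 12.
  x = λ² - 24 - 13 = 144 - 37 ≡ 25; y = λ·(24 - 25) - 24 ≡ 5. → (25, 5)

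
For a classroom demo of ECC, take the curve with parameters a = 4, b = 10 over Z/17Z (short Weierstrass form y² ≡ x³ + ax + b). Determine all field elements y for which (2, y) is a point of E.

3, 14

x³ + 4x + 10 = 26 ≡ 9 (mod 17).
Square roots of 9 mod 17: 3 and 14 (since 3² = 9 ≡ 9).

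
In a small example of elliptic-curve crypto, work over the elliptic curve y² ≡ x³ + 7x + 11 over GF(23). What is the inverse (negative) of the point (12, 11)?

(12, 12)

-(12, 11) = (12, -11 mod 23) = (12, 12).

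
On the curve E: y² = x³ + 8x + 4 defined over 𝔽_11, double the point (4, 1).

tangent at (4, 1): λ = (3·4² + 8)/(2·1) ≡ 1/2. 2⁻¹ ≡ 6 (mod 11) since 2·6 = 12 ≡ 1, so λ ≡ 1·6 ≡ 6.
  x = λ² - 4 - 4 = 36 - 8 ≡ 6; y = λ·(4 - 6) - 1 ≡ 9. → (6, 9)

(6, 9)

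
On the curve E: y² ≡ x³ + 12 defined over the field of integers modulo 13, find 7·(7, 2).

(7, 2)

Write P = (7, 2).
Double-and-add on 7 = (111)₂. Start with P = (7, 2) for the leading 1-bit.
double: tangent at (7, 2): λ = (3·7² + 0)/(2·2) ≡ 4/4. 4⁻¹ ≡ 10 (mod 13) since 4·10 = 40 ≡ 1, so λ ≡ 4·10 ≡ 1.
  x = λ² - 7 - 7 = 1 - 14 ≡ 0; y = λ·(7 - 0) - 2 ≡ 5. → (0, 5)
add P: (0, 5) + (7, 2). λ = (2 - 5)/(7 - 0) ≡ 10/7 mod 13. 7⁻¹ ≡ 2 (mod 13) since 7·2 = 14 ≡ 1, so λ ≡ 7.
  x = λ² - 0 - 7 = 49 - 7 ≡ 3; y = λ·(0 - 3) - 5 ≡ 0. → (3, 0)
double: (3, 0) + (3, 0): same x and y₁ ≡ -y₂, so the sum is O.
add P: O + (7, 2) = (7, 2) (identity).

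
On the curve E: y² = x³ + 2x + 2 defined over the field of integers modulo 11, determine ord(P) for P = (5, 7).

2P: tangent at (5, 7): λ = (3·5² + 2)/(2·7) ≡ 0/3. 3⁻¹ ≡ 4 (mod 11), so λ ≡ 0·4 ≡ 0.
  x = λ² - 5 - 5 = 0 - 10 ≡ 1; y = λ·(5 - 1) - 7 ≡ 4. → (1, 4)
3P: (1, 4) + (5, 7). λ = (7 - 4)/(5 - 1) ≡ 3/4 mod 11. 4⁻¹ ≡ 3 (mod 11), so λ ≡ 9.
  x = λ² - 1 - 5 = 81 - 6 ≡ 9; y = λ·(1 - 9) - 4 ≡ 1. → (9, 1)
4P: (9, 1) + (5, 7). λ = (7 - 1)/(5 - 9) ≡ 6/7 mod 11. 7⁻¹ ≡ 8 (mod 11), so λ ≡ 4.
  x = λ² - 9 - 5 = 16 - 14 ≡ 2; y = λ·(9 - 2) - 1 ≡ 5. → (2, 5)
5P: (2, 5) + (5, 7). λ = (7 - 5)/(5 - 2) ≡ 2/3 mod 11. 3⁻¹ ≡ 4 (mod 11), so λ ≡ 8.
  x = λ² - 2 - 5 = 64 - 7 ≡ 2; y = λ·(2 - 2) - 5 ≡ 6. → (2, 6)
6P: (2, 6) + (5, 7). λ = (7 - 6)/(5 - 2) ≡ 1/3 mod 11. 3⁻¹ ≡ 4 (mod 11), so λ ≡ 4.
  x = λ² - 2 - 5 = 16 - 7 ≡ 9; y = λ·(2 - 9) - 6 ≡ 10. → (9, 10)
7P: (9, 10) + (5, 7). λ = (7 - 10)/(5 - 9) ≡ 8/7 mod 11. 7⁻¹ ≡ 8 (mod 11) since 7·8 = 56 ≡ 1, so λ ≡ 9.
  x = λ² - 9 - 5 = 81 - 14 ≡ 1; y = λ·(9 - 1) - 10 ≡ 7. → (1, 7)
8P: (1, 7) + (5, 7). λ = (7 - 7)/(5 - 1) ≡ 0/4 mod 11. 4⁻¹ ≡ 3 (mod 11) since 4·3 = 12 ≡ 1, so λ ≡ 0.
  x = λ² - 1 - 5 = 0 - 6 ≡ 5; y = λ·(1 - 5) - 7 ≡ 4. → (5, 4)
9P: (5, 4) + (5, 7): same x and y₁ ≡ -y₂, so the sum is the point at infinity.
9P = the point at infinity, so the order is 9.

9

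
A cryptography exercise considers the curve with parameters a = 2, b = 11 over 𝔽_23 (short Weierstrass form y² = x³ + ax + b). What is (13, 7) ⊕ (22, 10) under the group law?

(13, 7) + (22, 10). λ = (10 - 7)/(22 - 13) ≡ 3/9 mod 23. 9⁻¹ ≡ 18 (mod 23) since 9·18 = 162 ≡ 1, so λ ≡ 8.
  x = λ² - 13 - 22 = 64 - 35 ≡ 6; y = λ·(13 - 6) - 7 ≡ 3. → (6, 3)

(6, 3)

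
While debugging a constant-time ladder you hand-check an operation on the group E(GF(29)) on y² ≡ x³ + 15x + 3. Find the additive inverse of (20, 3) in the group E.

-(20, 3) = (20, -3 mod 29) = (20, 26).

(20, 26)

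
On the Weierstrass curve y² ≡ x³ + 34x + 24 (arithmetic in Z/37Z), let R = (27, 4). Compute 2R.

tangent at (27, 4): λ = (3·27² + 34)/(2·4) ≡ 1/8. 8⁻¹ ≡ 14 (mod 37), so λ ≡ 1·14 ≡ 14.
  x = λ² - 27 - 27 = 196 - 54 ≡ 31; y = λ·(27 - 31) - 4 ≡ 14. → (31, 14)

(31, 14)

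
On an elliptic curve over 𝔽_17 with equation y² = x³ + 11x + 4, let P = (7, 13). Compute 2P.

tangent at (7, 13): λ = (3·7² + 11)/(2·13) ≡ 5/9. 9⁻¹ ≡ 2 (mod 17), so λ ≡ 5·2 ≡ 10.
  x = λ² - 7 - 7 = 100 - 14 ≡ 1; y = λ·(7 - 1) - 13 ≡ 13. → (1, 13)

(1, 13)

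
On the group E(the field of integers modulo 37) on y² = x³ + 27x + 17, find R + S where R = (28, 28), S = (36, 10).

(22, 14)

(28, 28) + (36, 10). λ = (10 - 28)/(36 - 28) ≡ 19/8 mod 37. 8⁻¹ ≡ 14 (mod 37) since 8·14 = 112 ≡ 1, so λ ≡ 7.
  x = λ² - 28 - 36 = 49 - 64 ≡ 22; y = λ·(28 - 22) - 28 ≡ 14. → (22, 14)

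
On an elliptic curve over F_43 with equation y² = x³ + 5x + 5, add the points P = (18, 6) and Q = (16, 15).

(18, 6) + (16, 15). λ = (15 - 6)/(16 - 18) ≡ 9/41 mod 43. 41⁻¹ ≡ 21 (mod 43), so λ ≡ 17.
  x = λ² - 18 - 16 = 289 - 34 ≡ 40; y = λ·(18 - 40) - 6 ≡ 7. → (40, 7)

(40, 7)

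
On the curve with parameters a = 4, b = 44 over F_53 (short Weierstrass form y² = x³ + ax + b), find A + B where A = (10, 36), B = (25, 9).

(10, 36) + (25, 9). λ = (9 - 36)/(25 - 10) ≡ 26/15 mod 53. 15⁻¹ ≡ 46 (mod 53) since 15·46 = 690 ≡ 1, so λ ≡ 30.
  x = λ² - 10 - 25 = 900 - 35 ≡ 17; y = λ·(10 - 17) - 36 ≡ 19. → (17, 19)

(17, 19)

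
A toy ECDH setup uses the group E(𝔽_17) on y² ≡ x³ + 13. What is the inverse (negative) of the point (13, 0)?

-(13, 0) = (13, -0 mod 17) = (13, 0).

(13, 0)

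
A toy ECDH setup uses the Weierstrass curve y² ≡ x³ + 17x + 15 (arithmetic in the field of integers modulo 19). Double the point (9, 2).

(8, 6)

tangent at (9, 2): λ = (3·9² + 17)/(2·2) ≡ 13/4. 4⁻¹ ≡ 5 (mod 19), so λ ≡ 13·5 ≡ 8.
  x = λ² - 9 - 9 = 64 - 18 ≡ 8; y = λ·(9 - 8) - 2 ≡ 6. → (8, 6)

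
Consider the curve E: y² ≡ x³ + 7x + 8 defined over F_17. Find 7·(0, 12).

Write G = (0, 12).
Repeated addition: build up to 7G.
2G: tangent at (0, 12): λ = (3·0² + 7)/(2·12) ≡ 7/7. 7⁻¹ ≡ 5 (mod 17), so λ ≡ 7·5 ≡ 1.
  x = λ² - 0 - 0 = 1 - 0 ≡ 1; y = λ·(0 - 1) - 12 ≡ 4. → (1, 4)
3G: (1, 4) + (0, 12). λ = (12 - 4)/(0 - 1) ≡ 8/16 mod 17. 16⁻¹ ≡ 16 (mod 17) since 16·16 = 256 ≡ 1, so λ ≡ 9.
  x = λ² - 1 - 0 = 81 - 1 ≡ 12; y = λ·(1 - 12) - 4 ≡ 16. → (12, 16)
4G: (12, 16) + (0, 12). λ = (12 - 16)/(0 - 12) ≡ 13/5 mod 17. 5⁻¹ ≡ 7 (mod 17) since 5·7 = 35 ≡ 1, so λ ≡ 6.
  x = λ² - 12 - 0 = 36 - 12 ≡ 7; y = λ·(12 - 7) - 16 ≡ 14. → (7, 14)
5G: (7, 14) + (0, 12). λ = (12 - 14)/(0 - 7) ≡ 15/10 mod 17. 10⁻¹ ≡ 12 (mod 17), so λ ≡ 10.
  x = λ² - 7 - 0 = 100 - 7 ≡ 8; y = λ·(7 - 8) - 14 ≡ 10. → (8, 10)
6G: (8, 10) + (0, 12). λ = (12 - 10)/(0 - 8) ≡ 2/9 mod 17. 9⁻¹ ≡ 2 (mod 17) since 9·2 = 18 ≡ 1, so λ ≡ 4.
  x = λ² - 8 - 0 = 16 - 8 ≡ 8; y = λ·(8 - 8) - 10 ≡ 7. → (8, 7)
7G: (8, 7) + (0, 12). λ = (12 - 7)/(0 - 8) ≡ 5/9 mod 17. 9⁻¹ ≡ 2 (mod 17), so λ ≡ 10.
  x = λ² - 8 - 0 = 100 - 8 ≡ 7; y = λ·(8 - 7) - 7 ≡ 3. → (7, 3)

(7, 3)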